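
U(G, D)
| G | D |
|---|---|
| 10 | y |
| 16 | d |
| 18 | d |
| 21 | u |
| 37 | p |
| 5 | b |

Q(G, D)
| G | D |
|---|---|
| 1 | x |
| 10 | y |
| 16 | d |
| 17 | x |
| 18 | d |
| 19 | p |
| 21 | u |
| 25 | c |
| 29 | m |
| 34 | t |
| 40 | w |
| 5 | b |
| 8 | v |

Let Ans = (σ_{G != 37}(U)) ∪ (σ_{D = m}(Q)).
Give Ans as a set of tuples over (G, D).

Selection G != 37: {(10, y), (16, d), (18, d), (21, u), (5, b)}
Selection D = m: {(29, m)}
Union: {(10, y), (16, d), (18, d), (21, u), (5, b)} with {(29, m)} → {(10, y), (16, d), (18, d), (21, u), (29, m), (5, b)}

{(10, y), (16, d), (18, d), (21, u), (29, m), (5, b)}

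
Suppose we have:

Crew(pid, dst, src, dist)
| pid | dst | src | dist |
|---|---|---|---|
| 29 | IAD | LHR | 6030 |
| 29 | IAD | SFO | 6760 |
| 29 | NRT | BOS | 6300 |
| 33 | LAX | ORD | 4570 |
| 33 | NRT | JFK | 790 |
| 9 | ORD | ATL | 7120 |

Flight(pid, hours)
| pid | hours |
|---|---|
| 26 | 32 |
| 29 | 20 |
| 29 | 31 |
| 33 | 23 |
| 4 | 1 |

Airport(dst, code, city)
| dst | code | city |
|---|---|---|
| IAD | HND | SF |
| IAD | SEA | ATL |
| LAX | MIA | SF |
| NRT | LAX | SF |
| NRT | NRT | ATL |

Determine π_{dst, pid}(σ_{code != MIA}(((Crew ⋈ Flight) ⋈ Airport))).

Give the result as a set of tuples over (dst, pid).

Crew ⋈ Flight (natural join on pid): {(29, IAD, LHR, 6030, 20), (29, IAD, LHR, 6030, 31), (29, IAD, SFO, 6760, 20), (29, IAD, SFO, 6760, 31), (29, NRT, BOS, 6300, 20), (29, NRT, BOS, 6300, 31), (33, LAX, ORD, 4570, 23), (33, NRT, JFK, 790, 23)}
(Crew ⋈ Flight) ⋈ Airport (natural join on dst): {(29, IAD, LHR, 6030, 20, HND, SF), (29, IAD, LHR, 6030, 20, SEA, ATL), (29, IAD, LHR, 6030, 31, HND, SF), (29, IAD, LHR, 6030, 31, SEA, ATL), (29, IAD, SFO, 6760, 20, HND, SF), (29, IAD, SFO, 6760, 20, SEA, ATL), (29, IAD, SFO, 6760, 31, HND, SF), (29, IAD, SFO, 6760, 31, SEA, ATL), (29, NRT, BOS, 6300, 20, LAX, SF), (29, NRT, BOS, 6300, 20, NRT, ATL), (29, NRT, BOS, 6300, 31, LAX, SF), (29, NRT, BOS, 6300, 31, NRT, ATL), (33, LAX, ORD, 4570, 23, MIA, SF), (33, NRT, JFK, 790, 23, LAX, SF), (33, NRT, JFK, 790, 23, NRT, ATL)}
Apply σ_{code != MIA}; surviving tuples: {(29, IAD, LHR, 6030, 20, HND, SF), (29, IAD, LHR, 6030, 20, SEA, ATL), (29, IAD, LHR, 6030, 31, HND, SF), (29, IAD, LHR, 6030, 31, SEA, ATL), (29, IAD, SFO, 6760, 20, HND, SF), (29, IAD, SFO, 6760, 20, SEA, ATL), (29, IAD, SFO, 6760, 31, HND, SF), (29, IAD, SFO, 6760, 31, SEA, ATL), (29, NRT, BOS, 6300, 20, LAX, SF), (29, NRT, BOS, 6300, 20, NRT, ATL), (29, NRT, BOS, 6300, 31, LAX, SF), (29, NRT, BOS, 6300, 31, NRT, ATL), (33, NRT, JFK, 790, 23, LAX, SF), (33, NRT, JFK, 790, 23, NRT, ATL)}
Keep only column(s) dst, pid (11 duplicate(s) eliminated): {(IAD, 29), (NRT, 29), (NRT, 33)}

{(IAD, 29), (NRT, 29), (NRT, 33)}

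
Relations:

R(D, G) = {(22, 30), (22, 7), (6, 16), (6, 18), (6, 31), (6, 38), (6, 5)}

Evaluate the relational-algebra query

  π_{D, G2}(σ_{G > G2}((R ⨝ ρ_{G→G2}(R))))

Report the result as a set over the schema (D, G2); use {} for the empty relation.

ρ[G→G2]: schema becomes (D, G2); tuples unchanged.
Natural join on D: {(22, 30, 30), (22, 30, 7), (22, 7, 30), (22, 7, 7), (6, 16, 16), (6, 16, 18), (6, 16, 31), (6, 16, 38), (6, 16, 5), (6, 18, 16), (6, 18, 18), (6, 18, 31), (6, 18, 38), (6, 18, 5), (6, 31, 16), (6, 31, 18), (6, 31, 31), (6, 31, 38), (6, 31, 5), (6, 38, 16), (6, 38, 18), (6, 38, 31), (6, 38, 38), (6, 38, 5), (6, 5, 16), (6, 5, 18), (6, 5, 31), (6, 5, 38), (6, 5, 5)}
Selection G > G2: {(22, 30, 7), (6, 16, 5), (6, 18, 16), (6, 18, 5), (6, 31, 16), (6, 31, 18), (6, 31, 5), (6, 38, 16), (6, 38, 18), (6, 38, 31), (6, 38, 5)}
π_{D, G2} gives {(22, 7), (6, 16), (6, 18), (6, 31), (6, 5)} (6 duplicate(s) eliminated).

{(22, 7), (6, 16), (6, 18), (6, 31), (6, 5)}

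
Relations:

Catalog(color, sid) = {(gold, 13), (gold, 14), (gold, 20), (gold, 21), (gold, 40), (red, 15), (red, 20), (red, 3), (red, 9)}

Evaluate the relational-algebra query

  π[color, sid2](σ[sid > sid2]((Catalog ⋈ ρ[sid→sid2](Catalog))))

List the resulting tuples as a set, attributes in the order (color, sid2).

{(gold, 13), (gold, 14), (gold, 20), (gold, 21), (red, 15), (red, 3), (red, 9)}

ρ[sid→sid2]: schema becomes (color, sid2); tuples unchanged.
Natural join on color: {(gold, 13, 13), (gold, 13, 14), (gold, 13, 20), (gold, 13, 21), (gold, 13, 40), (gold, 14, 13), (gold, 14, 14), (gold, 14, 20), (gold, 14, 21), (gold, 14, 40), (gold, 20, 13), (gold, 20, 14), (gold, 20, 20), (gold, 20, 21), (gold, 20, 40), (gold, 21, 13), (gold, 21, 14), (gold, 21, 20), (gold, 21, 21), (gold, 21, 40), (gold, 40, 13), (gold, 40, 14), (gold, 40, 20), (gold, 40, 21), (gold, 40, 40), (red, 15, 15), (red, 15, 20), (red, 15, 3), (red, 15, 9), (red, 20, 15), (red, 20, 20), (red, 20, 3), (red, 20, 9), (red, 3, 15), (red, 3, 20), (red, 3, 3), (red, 3, 9), (red, 9, 15), (red, 9, 20), (red, 9, 3), (red, 9, 9)}
σ[sid > sid2]: keep tuples satisfying sid > sid2 → {(gold, 14, 13), (gold, 20, 13), (gold, 20, 14), (gold, 21, 13), (gold, 21, 14), (gold, 21, 20), (gold, 40, 13), (gold, 40, 14), (gold, 40, 20), (gold, 40, 21), (red, 15, 3), (red, 15, 9), (red, 20, 15), (red, 20, 3), (red, 20, 9), (red, 9, 3)}
π[color, sid2]: project onto (color, sid2) (9 duplicate(s) eliminated) → {(gold, 13), (gold, 14), (gold, 20), (gold, 21), (red, 15), (red, 3), (red, 9)}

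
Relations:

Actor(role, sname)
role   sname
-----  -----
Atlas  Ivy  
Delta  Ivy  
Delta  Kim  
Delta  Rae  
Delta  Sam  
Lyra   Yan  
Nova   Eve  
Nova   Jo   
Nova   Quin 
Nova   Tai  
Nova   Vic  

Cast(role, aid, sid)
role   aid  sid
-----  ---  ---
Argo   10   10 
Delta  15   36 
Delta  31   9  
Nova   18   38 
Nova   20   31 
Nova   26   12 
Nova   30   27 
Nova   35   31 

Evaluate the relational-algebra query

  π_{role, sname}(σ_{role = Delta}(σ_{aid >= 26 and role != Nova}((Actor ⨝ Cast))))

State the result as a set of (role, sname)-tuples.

Joining Actor and Cast on role yields {(Delta, Ivy, 15, 36), (Delta, Ivy, 31, 9), (Delta, Kim, 15, 36), (Delta, Kim, 31, 9), (Delta, Rae, 15, 36), (Delta, Rae, 31, 9), (Delta, Sam, 15, 36), (Delta, Sam, 31, 9), (Nova, Eve, 18, 38), (Nova, Eve, 20, 31), (Nova, Eve, 26, 12), (Nova, Eve, 30, 27), (Nova, Eve, 35, 31), (Nova, Jo, 18, 38), (Nova, Jo, 20, 31), (Nova, Jo, 26, 12), (Nova, Jo, 30, 27), (Nova, Jo, 35, 31), (Nova, Quin, 18, 38), (Nova, Quin, 20, 31), (Nova, Quin, 26, 12), (Nova, Quin, 30, 27), (Nova, Quin, 35, 31), (Nova, Tai, 18, 38), (Nova, Tai, 20, 31), (Nova, Tai, 26, 12), (Nova, Tai, 30, 27), (Nova, Tai, 35, 31), (Nova, Vic, 18, 38), (Nova, Vic, 20, 31), (Nova, Vic, 26, 12), (Nova, Vic, 30, 27), (Nova, Vic, 35, 31)}.
Apply σ_{aid >= 26 and role != Nova}; surviving tuples: {(Delta, Ivy, 31, 9), (Delta, Kim, 31, 9), (Delta, Rae, 31, 9), (Delta, Sam, 31, 9)}
Apply σ_{role = Delta}; surviving tuples: {(Delta, Ivy, 31, 9), (Delta, Kim, 31, 9), (Delta, Rae, 31, 9), (Delta, Sam, 31, 9)}
Projecting to role, sname: {(Delta, Ivy), (Delta, Kim), (Delta, Rae), (Delta, Sam)}

{(Delta, Ivy), (Delta, Kim), (Delta, Rae), (Delta, Sam)}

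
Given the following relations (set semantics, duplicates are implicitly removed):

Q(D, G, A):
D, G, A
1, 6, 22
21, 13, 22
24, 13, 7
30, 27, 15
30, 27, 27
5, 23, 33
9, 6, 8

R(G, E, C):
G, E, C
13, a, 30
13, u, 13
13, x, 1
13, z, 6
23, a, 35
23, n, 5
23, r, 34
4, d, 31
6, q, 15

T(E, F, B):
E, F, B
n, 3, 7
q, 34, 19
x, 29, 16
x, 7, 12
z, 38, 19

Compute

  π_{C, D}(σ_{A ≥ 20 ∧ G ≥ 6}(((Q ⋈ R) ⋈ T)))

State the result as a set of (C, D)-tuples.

{(1, 21), (15, 1), (5, 5), (6, 21)}

Joining Q and R on G yields {(1, 6, 22, q, 15), (21, 13, 22, a, 30), (21, 13, 22, u, 13), (21, 13, 22, x, 1), (21, 13, 22, z, 6), (24, 13, 7, a, 30), (24, 13, 7, u, 13), (24, 13, 7, x, 1), (24, 13, 7, z, 6), (5, 23, 33, a, 35), (5, 23, 33, n, 5), (5, 23, 33, r, 34), (9, 6, 8, q, 15)}.
Joining (Q ⋈ R) and T on E yields {(1, 6, 22, q, 15, 34, 19), (21, 13, 22, x, 1, 29, 16), (21, 13, 22, x, 1, 7, 12), (21, 13, 22, z, 6, 38, 19), (24, 13, 7, x, 1, 29, 16), (24, 13, 7, x, 1, 7, 12), (24, 13, 7, z, 6, 38, 19), (5, 23, 33, n, 5, 3, 7), (9, 6, 8, q, 15, 34, 19)}.
Apply σ_{A ≥ 20 ∧ G ≥ 6}; surviving tuples: {(1, 6, 22, q, 15, 34, 19), (21, 13, 22, x, 1, 29, 16), (21, 13, 22, x, 1, 7, 12), (21, 13, 22, z, 6, 38, 19), (5, 23, 33, n, 5, 3, 7)}
π[C, D]: project onto (C, D) (1 duplicate(s) eliminated) → {(1, 21), (15, 1), (5, 5), (6, 21)}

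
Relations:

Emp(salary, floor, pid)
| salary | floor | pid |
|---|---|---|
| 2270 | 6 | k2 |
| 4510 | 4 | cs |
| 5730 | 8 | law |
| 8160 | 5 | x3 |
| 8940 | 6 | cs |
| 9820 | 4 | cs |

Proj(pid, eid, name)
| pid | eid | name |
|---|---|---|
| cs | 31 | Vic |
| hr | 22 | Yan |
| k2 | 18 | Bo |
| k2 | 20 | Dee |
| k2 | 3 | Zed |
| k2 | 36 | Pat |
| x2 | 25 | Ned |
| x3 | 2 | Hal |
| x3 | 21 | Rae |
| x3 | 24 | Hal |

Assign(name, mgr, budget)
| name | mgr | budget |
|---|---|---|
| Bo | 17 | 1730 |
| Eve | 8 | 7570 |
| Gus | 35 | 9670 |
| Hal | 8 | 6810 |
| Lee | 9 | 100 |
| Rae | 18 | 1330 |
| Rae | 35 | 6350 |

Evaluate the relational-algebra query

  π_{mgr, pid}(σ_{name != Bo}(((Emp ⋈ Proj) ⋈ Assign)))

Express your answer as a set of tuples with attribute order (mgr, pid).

{(18, x3), (35, x3), (8, x3)}

Natural join on pid: {(2270, 6, k2, 18, Bo), (2270, 6, k2, 20, Dee), (2270, 6, k2, 3, Zed), (2270, 6, k2, 36, Pat), (4510, 4, cs, 31, Vic), (8160, 5, x3, 2, Hal), (8160, 5, x3, 21, Rae), (8160, 5, x3, 24, Hal), (8940, 6, cs, 31, Vic), (9820, 4, cs, 31, Vic)}
Natural join on name: {(2270, 6, k2, 18, Bo, 17, 1730), (8160, 5, x3, 2, Hal, 8, 6810), (8160, 5, x3, 21, Rae, 18, 1330), (8160, 5, x3, 21, Rae, 35, 6350), (8160, 5, x3, 24, Hal, 8, 6810)}
Filtering on name != Bo leaves {(8160, 5, x3, 2, Hal, 8, 6810), (8160, 5, x3, 21, Rae, 18, 1330), (8160, 5, x3, 21, Rae, 35, 6350), (8160, 5, x3, 24, Hal, 8, 6810)}.
Projecting to mgr, pid (1 duplicate(s) eliminated): {(18, x3), (35, x3), (8, x3)}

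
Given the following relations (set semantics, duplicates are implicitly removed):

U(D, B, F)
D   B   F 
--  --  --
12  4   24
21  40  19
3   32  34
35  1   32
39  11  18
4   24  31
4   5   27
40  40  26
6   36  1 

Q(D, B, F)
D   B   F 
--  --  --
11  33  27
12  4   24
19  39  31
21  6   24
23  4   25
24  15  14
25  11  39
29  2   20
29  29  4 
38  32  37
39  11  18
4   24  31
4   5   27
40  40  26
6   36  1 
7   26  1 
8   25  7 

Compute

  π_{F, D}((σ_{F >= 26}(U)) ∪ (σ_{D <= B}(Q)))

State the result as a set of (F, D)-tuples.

{(1, 6), (1, 7), (26, 40), (27, 11), (27, 4), (31, 19), (31, 4), (32, 35), (34, 3), (4, 29), (7, 8)}

Apply σ_{F >= 26}; surviving tuples: {(3, 32, 34), (35, 1, 32), (4, 24, 31), (4, 5, 27), (40, 40, 26)}
Apply σ_{D <= B}; surviving tuples: {(11, 33, 27), (19, 39, 31), (29, 29, 4), (4, 24, 31), (4, 5, 27), (40, 40, 26), (6, 36, 1), (7, 26, 1), (8, 25, 7)}
Taking the union: {(11, 33, 27), (19, 39, 31), (29, 29, 4), (3, 32, 34), (35, 1, 32), (4, 24, 31), (4, 5, 27), (40, 40, 26), (6, 36, 1), (7, 26, 1), (8, 25, 7)}
π[F, D]: project onto (F, D) → {(1, 6), (1, 7), (26, 40), (27, 11), (27, 4), (31, 19), (31, 4), (32, 35), (34, 3), (4, 29), (7, 8)}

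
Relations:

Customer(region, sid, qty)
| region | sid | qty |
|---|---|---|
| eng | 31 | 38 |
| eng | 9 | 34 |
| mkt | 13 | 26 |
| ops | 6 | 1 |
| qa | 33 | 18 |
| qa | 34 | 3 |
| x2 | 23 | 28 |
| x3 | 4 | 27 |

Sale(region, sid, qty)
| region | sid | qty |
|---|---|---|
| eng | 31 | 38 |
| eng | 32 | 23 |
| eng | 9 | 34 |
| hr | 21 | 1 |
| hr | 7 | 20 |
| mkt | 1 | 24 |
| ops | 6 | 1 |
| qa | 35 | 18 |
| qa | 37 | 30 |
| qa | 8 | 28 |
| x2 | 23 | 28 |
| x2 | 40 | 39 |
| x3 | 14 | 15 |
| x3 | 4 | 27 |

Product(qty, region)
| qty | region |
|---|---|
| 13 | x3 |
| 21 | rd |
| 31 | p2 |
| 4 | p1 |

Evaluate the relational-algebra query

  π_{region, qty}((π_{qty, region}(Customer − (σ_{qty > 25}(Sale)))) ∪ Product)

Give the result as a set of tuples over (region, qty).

Filtering on qty > 25 leaves {(eng, 31, 38), (eng, 9, 34), (qa, 37, 30), (qa, 8, 28), (x2, 23, 28), (x2, 40, 39), (x3, 4, 27)}.
Set difference of the two operands is {(mkt, 13, 26), (ops, 6, 1), (qa, 33, 18), (qa, 34, 3)}.
Projecting to qty, region: {(1, ops), (18, qa), (26, mkt), (3, qa)}
Set union of the two operands is {(1, ops), (13, x3), (18, qa), (21, rd), (26, mkt), (3, qa), (31, p2), (4, p1)}.
Projecting to region, qty: {(mkt, 26), (ops, 1), (p1, 4), (p2, 31), (qa, 18), (qa, 3), (rd, 21), (x3, 13)}

{(mkt, 26), (ops, 1), (p1, 4), (p2, 31), (qa, 18), (qa, 3), (rd, 21), (x3, 13)}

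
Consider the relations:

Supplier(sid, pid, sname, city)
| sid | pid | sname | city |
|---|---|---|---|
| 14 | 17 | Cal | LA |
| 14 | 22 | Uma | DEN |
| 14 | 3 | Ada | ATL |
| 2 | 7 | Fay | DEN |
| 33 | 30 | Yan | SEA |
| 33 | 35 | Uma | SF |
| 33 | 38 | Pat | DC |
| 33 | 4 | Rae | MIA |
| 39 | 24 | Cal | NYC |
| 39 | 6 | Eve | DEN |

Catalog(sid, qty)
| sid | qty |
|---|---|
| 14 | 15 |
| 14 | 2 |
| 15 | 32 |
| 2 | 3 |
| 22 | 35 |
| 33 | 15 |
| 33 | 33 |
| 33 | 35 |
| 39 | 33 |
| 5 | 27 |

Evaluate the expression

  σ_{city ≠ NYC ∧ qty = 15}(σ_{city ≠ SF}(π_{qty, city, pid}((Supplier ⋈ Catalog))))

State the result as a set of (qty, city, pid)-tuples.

{(15, ATL, 3), (15, DC, 38), (15, DEN, 22), (15, LA, 17), (15, MIA, 4), (15, SEA, 30)}

Joining Supplier and Catalog on sid yields {(14, 17, Cal, LA, 15), (14, 17, Cal, LA, 2), (14, 22, Uma, DEN, 15), (14, 22, Uma, DEN, 2), (14, 3, Ada, ATL, 15), (14, 3, Ada, ATL, 2), (2, 7, Fay, DEN, 3), (33, 30, Yan, SEA, 15), (33, 30, Yan, SEA, 33), (33, 30, Yan, SEA, 35), (33, 35, Uma, SF, 15), (33, 35, Uma, SF, 33), (33, 35, Uma, SF, 35), (33, 38, Pat, DC, 15), (33, 38, Pat, DC, 33), (33, 38, Pat, DC, 35), (33, 4, Rae, MIA, 15), (33, 4, Rae, MIA, 33), (33, 4, Rae, MIA, 35), (39, 24, Cal, NYC, 33), (39, 6, Eve, DEN, 33)}.
Projecting to qty, city, pid: {(15, ATL, 3), (15, DC, 38), (15, DEN, 22), (15, LA, 17), (15, MIA, 4), (15, SEA, 30), (15, SF, 35), (2, ATL, 3), (2, DEN, 22), (2, LA, 17), (3, DEN, 7), (33, DC, 38), (33, DEN, 6), (33, MIA, 4), (33, NYC, 24), (33, SEA, 30), (33, SF, 35), (35, DC, 38), (35, MIA, 4), (35, SEA, 30), (35, SF, 35)}
Apply σ_{city ≠ SF}; surviving tuples: {(15, ATL, 3), (15, DC, 38), (15, DEN, 22), (15, LA, 17), (15, MIA, 4), (15, SEA, 30), (2, ATL, 3), (2, DEN, 22), (2, LA, 17), (3, DEN, 7), (33, DC, 38), (33, DEN, 6), (33, MIA, 4), (33, NYC, 24), (33, SEA, 30), (35, DC, 38), (35, MIA, 4), (35, SEA, 30)}
Apply σ_{city ≠ NYC ∧ qty = 15}; surviving tuples: {(15, ATL, 3), (15, DC, 38), (15, DEN, 22), (15, LA, 17), (15, MIA, 4), (15, SEA, 30)}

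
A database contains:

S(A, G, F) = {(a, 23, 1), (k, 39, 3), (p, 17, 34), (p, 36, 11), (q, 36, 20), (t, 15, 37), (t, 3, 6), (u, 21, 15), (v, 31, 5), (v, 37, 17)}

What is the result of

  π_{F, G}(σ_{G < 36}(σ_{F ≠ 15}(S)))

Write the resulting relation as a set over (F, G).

Selection F ≠ 15: {(a, 23, 1), (k, 39, 3), (p, 17, 34), (p, 36, 11), (q, 36, 20), (t, 15, 37), (t, 3, 6), (v, 31, 5), (v, 37, 17)}
Selection G < 36: {(a, 23, 1), (p, 17, 34), (t, 15, 37), (t, 3, 6), (v, 31, 5)}
π_{F, G} gives {(1, 23), (34, 17), (37, 15), (5, 31), (6, 3)}.

{(1, 23), (34, 17), (37, 15), (5, 31), (6, 3)}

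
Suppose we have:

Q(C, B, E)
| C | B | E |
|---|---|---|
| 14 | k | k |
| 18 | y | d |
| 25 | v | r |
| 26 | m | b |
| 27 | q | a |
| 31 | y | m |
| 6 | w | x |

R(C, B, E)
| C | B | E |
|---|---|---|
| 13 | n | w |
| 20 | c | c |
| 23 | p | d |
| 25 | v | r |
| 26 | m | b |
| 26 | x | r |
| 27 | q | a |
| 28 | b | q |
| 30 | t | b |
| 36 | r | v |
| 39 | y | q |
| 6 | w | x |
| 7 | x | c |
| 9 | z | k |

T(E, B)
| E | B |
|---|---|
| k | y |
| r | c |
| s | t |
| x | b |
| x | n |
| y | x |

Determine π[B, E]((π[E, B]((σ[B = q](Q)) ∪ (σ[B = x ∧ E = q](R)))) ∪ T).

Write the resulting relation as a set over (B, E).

{(b, x), (c, r), (n, x), (q, a), (t, s), (x, y), (y, k)}

Filtering on B = q leaves {(27, q, a)}.
Filtering on B = x ∧ E = q leaves {}.
Taking the union: {(27, q, a)}
π_{E, B} gives {(a, q)}.
Taking the union: {(a, q), (k, y), (r, c), (s, t), (x, b), (x, n), (y, x)}
π_{B, E} gives {(b, x), (c, r), (n, x), (q, a), (t, s), (x, y), (y, k)}.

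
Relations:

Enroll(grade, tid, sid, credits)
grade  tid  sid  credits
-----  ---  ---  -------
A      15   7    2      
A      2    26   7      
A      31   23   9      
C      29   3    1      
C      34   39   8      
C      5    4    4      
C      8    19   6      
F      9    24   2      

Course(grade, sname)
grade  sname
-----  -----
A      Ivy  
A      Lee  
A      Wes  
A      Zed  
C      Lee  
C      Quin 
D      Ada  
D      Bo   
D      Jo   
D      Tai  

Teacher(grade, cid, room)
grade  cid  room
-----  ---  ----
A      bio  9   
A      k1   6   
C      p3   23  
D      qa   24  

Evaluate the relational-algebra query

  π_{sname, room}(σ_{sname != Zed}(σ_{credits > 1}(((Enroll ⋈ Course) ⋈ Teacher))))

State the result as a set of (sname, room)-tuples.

{(Ivy, 6), (Ivy, 9), (Lee, 23), (Lee, 6), (Lee, 9), (Quin, 23), (Wes, 6), (Wes, 9)}

Natural join on grade: {(A, 15, 7, 2, Ivy), (A, 15, 7, 2, Lee), (A, 15, 7, 2, Wes), (A, 15, 7, 2, Zed), (A, 2, 26, 7, Ivy), (A, 2, 26, 7, Lee), (A, 2, 26, 7, Wes), (A, 2, 26, 7, Zed), (A, 31, 23, 9, Ivy), (A, 31, 23, 9, Lee), (A, 31, 23, 9, Wes), (A, 31, 23, 9, Zed), (C, 29, 3, 1, Lee), (C, 29, 3, 1, Quin), (C, 34, 39, 8, Lee), (C, 34, 39, 8, Quin), (C, 5, 4, 4, Lee), (C, 5, 4, 4, Quin), (C, 8, 19, 6, Lee), (C, 8, 19, 6, Quin)}
Natural join on grade: {(A, 15, 7, 2, Ivy, bio, 9), (A, 15, 7, 2, Ivy, k1, 6), (A, 15, 7, 2, Lee, bio, 9), (A, 15, 7, 2, Lee, k1, 6), (A, 15, 7, 2, Wes, bio, 9), (A, 15, 7, 2, Wes, k1, 6), (A, 15, 7, 2, Zed, bio, 9), (A, 15, 7, 2, Zed, k1, 6), (A, 2, 26, 7, Ivy, bio, 9), (A, 2, 26, 7, Ivy, k1, 6), (A, 2, 26, 7, Lee, bio, 9), (A, 2, 26, 7, Lee, k1, 6), (A, 2, 26, 7, Wes, bio, 9), (A, 2, 26, 7, Wes, k1, 6), (A, 2, 26, 7, Zed, bio, 9), (A, 2, 26, 7, Zed, k1, 6), (A, 31, 23, 9, Ivy, bio, 9), (A, 31, 23, 9, Ivy, k1, 6), (A, 31, 23, 9, Lee, bio, 9), (A, 31, 23, 9, Lee, k1, 6), (A, 31, 23, 9, Wes, bio, 9), (A, 31, 23, 9, Wes, k1, 6), (A, 31, 23, 9, Zed, bio, 9), (A, 31, 23, 9, Zed, k1, 6), (C, 29, 3, 1, Lee, p3, 23), (C, 29, 3, 1, Quin, p3, 23), (C, 34, 39, 8, Lee, p3, 23), (C, 34, 39, 8, Quin, p3, 23), (C, 5, 4, 4, Lee, p3, 23), (C, 5, 4, 4, Quin, p3, 23), (C, 8, 19, 6, Lee, p3, 23), (C, 8, 19, 6, Quin, p3, 23)}
Filtering on credits > 1 leaves {(A, 15, 7, 2, Ivy, bio, 9), (A, 15, 7, 2, Ivy, k1, 6), (A, 15, 7, 2, Lee, bio, 9), (A, 15, 7, 2, Lee, k1, 6), (A, 15, 7, 2, Wes, bio, 9), (A, 15, 7, 2, Wes, k1, 6), (A, 15, 7, 2, Zed, bio, 9), (A, 15, 7, 2, Zed, k1, 6), (A, 2, 26, 7, Ivy, bio, 9), (A, 2, 26, 7, Ivy, k1, 6), (A, 2, 26, 7, Lee, bio, 9), (A, 2, 26, 7, Lee, k1, 6), (A, 2, 26, 7, Wes, bio, 9), (A, 2, 26, 7, Wes, k1, 6), (A, 2, 26, 7, Zed, bio, 9), (A, 2, 26, 7, Zed, k1, 6), (A, 31, 23, 9, Ivy, bio, 9), (A, 31, 23, 9, Ivy, k1, 6), (A, 31, 23, 9, Lee, bio, 9), (A, 31, 23, 9, Lee, k1, 6), (A, 31, 23, 9, Wes, bio, 9), (A, 31, 23, 9, Wes, k1, 6), (A, 31, 23, 9, Zed, bio, 9), (A, 31, 23, 9, Zed, k1, 6), (C, 34, 39, 8, Lee, p3, 23), (C, 34, 39, 8, Quin, p3, 23), (C, 5, 4, 4, Lee, p3, 23), (C, 5, 4, 4, Quin, p3, 23), (C, 8, 19, 6, Lee, p3, 23), (C, 8, 19, 6, Quin, p3, 23)}.
Filtering on sname != Zed leaves {(A, 15, 7, 2, Ivy, bio, 9), (A, 15, 7, 2, Ivy, k1, 6), (A, 15, 7, 2, Lee, bio, 9), (A, 15, 7, 2, Lee, k1, 6), (A, 15, 7, 2, Wes, bio, 9), (A, 15, 7, 2, Wes, k1, 6), (A, 2, 26, 7, Ivy, bio, 9), (A, 2, 26, 7, Ivy, k1, 6), (A, 2, 26, 7, Lee, bio, 9), (A, 2, 26, 7, Lee, k1, 6), (A, 2, 26, 7, Wes, bio, 9), (A, 2, 26, 7, Wes, k1, 6), (A, 31, 23, 9, Ivy, bio, 9), (A, 31, 23, 9, Ivy, k1, 6), (A, 31, 23, 9, Lee, bio, 9), (A, 31, 23, 9, Lee, k1, 6), (A, 31, 23, 9, Wes, bio, 9), (A, 31, 23, 9, Wes, k1, 6), (C, 34, 39, 8, Lee, p3, 23), (C, 34, 39, 8, Quin, p3, 23), (C, 5, 4, 4, Lee, p3, 23), (C, 5, 4, 4, Quin, p3, 23), (C, 8, 19, 6, Lee, p3, 23), (C, 8, 19, 6, Quin, p3, 23)}.
Keep only column(s) sname, room (16 duplicate(s) eliminated): {(Ivy, 6), (Ivy, 9), (Lee, 23), (Lee, 6), (Lee, 9), (Quin, 23), (Wes, 6), (Wes, 9)}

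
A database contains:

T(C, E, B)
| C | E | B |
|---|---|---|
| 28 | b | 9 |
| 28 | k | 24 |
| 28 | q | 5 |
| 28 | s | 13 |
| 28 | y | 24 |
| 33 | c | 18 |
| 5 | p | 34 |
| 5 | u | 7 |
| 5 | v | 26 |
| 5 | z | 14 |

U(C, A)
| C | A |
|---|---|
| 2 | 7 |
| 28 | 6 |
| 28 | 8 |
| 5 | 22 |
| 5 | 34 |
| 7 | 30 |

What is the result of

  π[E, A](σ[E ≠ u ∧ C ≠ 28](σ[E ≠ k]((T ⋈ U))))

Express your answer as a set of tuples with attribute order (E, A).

Joining T and U on C yields {(28, b, 9, 6), (28, b, 9, 8), (28, k, 24, 6), (28, k, 24, 8), (28, q, 5, 6), (28, q, 5, 8), (28, s, 13, 6), (28, s, 13, 8), (28, y, 24, 6), (28, y, 24, 8), (5, p, 34, 22), (5, p, 34, 34), (5, u, 7, 22), (5, u, 7, 34), (5, v, 26, 22), (5, v, 26, 34), (5, z, 14, 22), (5, z, 14, 34)}.
σ[E ≠ k]: keep tuples satisfying E ≠ k → {(28, b, 9, 6), (28, b, 9, 8), (28, q, 5, 6), (28, q, 5, 8), (28, s, 13, 6), (28, s, 13, 8), (28, y, 24, 6), (28, y, 24, 8), (5, p, 34, 22), (5, p, 34, 34), (5, u, 7, 22), (5, u, 7, 34), (5, v, 26, 22), (5, v, 26, 34), (5, z, 14, 22), (5, z, 14, 34)}
σ[E ≠ u ∧ C ≠ 28]: keep tuples satisfying E ≠ u ∧ C ≠ 28 → {(5, p, 34, 22), (5, p, 34, 34), (5, v, 26, 22), (5, v, 26, 34), (5, z, 14, 22), (5, z, 14, 34)}
π[E, A]: project onto (E, A) → {(p, 22), (p, 34), (v, 22), (v, 34), (z, 22), (z, 34)}

{(p, 22), (p, 34), (v, 22), (v, 34), (z, 22), (z, 34)}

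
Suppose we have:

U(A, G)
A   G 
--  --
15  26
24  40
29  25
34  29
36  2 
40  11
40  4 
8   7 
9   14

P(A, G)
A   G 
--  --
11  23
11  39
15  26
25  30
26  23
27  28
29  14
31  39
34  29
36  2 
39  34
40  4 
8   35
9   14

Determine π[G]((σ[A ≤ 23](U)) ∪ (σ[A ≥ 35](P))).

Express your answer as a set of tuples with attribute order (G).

{14, 2, 26, 34, 4, 7}

Selection A ≤ 23: {(15, 26), (8, 7), (9, 14)}
Selection A ≥ 35: {(36, 2), (39, 34), (40, 4)}
Union: {(15, 26), (8, 7), (9, 14)} with {(36, 2), (39, 34), (40, 4)} → {(15, 26), (36, 2), (39, 34), (40, 4), (8, 7), (9, 14)}
Projecting to G: {14, 2, 26, 34, 4, 7}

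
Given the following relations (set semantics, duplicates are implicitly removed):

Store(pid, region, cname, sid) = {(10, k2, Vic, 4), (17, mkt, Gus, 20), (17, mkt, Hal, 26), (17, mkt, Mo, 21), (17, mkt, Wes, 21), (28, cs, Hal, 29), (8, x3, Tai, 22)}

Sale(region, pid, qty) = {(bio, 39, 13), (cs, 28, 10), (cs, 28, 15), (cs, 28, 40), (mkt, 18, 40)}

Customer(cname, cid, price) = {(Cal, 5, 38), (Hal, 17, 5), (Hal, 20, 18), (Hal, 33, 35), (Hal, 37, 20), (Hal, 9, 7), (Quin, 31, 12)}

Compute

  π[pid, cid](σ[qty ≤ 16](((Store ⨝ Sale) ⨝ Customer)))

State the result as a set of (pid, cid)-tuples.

Natural join on pid, region: {(28, cs, Hal, 29, 10), (28, cs, Hal, 29, 15), (28, cs, Hal, 29, 40)}
Natural join on cname: {(28, cs, Hal, 29, 10, 17, 5), (28, cs, Hal, 29, 10, 20, 18), (28, cs, Hal, 29, 10, 33, 35), (28, cs, Hal, 29, 10, 37, 20), (28, cs, Hal, 29, 10, 9, 7), (28, cs, Hal, 29, 15, 17, 5), (28, cs, Hal, 29, 15, 20, 18), (28, cs, Hal, 29, 15, 33, 35), (28, cs, Hal, 29, 15, 37, 20), (28, cs, Hal, 29, 15, 9, 7), (28, cs, Hal, 29, 40, 17, 5), (28, cs, Hal, 29, 40, 20, 18), (28, cs, Hal, 29, 40, 33, 35), (28, cs, Hal, 29, 40, 37, 20), (28, cs, Hal, 29, 40, 9, 7)}
σ[qty ≤ 16]: keep tuples satisfying qty ≤ 16 → {(28, cs, Hal, 29, 10, 17, 5), (28, cs, Hal, 29, 10, 20, 18), (28, cs, Hal, 29, 10, 33, 35), (28, cs, Hal, 29, 10, 37, 20), (28, cs, Hal, 29, 10, 9, 7), (28, cs, Hal, 29, 15, 17, 5), (28, cs, Hal, 29, 15, 20, 18), (28, cs, Hal, 29, 15, 33, 35), (28, cs, Hal, 29, 15, 37, 20), (28, cs, Hal, 29, 15, 9, 7)}
Keep only column(s) pid, cid (5 duplicate(s) eliminated): {(28, 17), (28, 20), (28, 33), (28, 37), (28, 9)}

{(28, 17), (28, 20), (28, 33), (28, 37), (28, 9)}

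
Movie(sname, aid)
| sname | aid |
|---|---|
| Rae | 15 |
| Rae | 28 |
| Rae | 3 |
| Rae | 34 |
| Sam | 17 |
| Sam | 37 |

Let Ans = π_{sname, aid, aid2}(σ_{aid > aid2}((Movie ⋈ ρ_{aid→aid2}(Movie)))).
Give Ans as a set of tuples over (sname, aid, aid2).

ρ[aid→aid2]: schema becomes (sname, aid2); tuples unchanged.
Joining Movie and ρ_{aid→aid2}(Movie) on sname yields {(Rae, 15, 15), (Rae, 15, 28), (Rae, 15, 3), (Rae, 15, 34), (Rae, 28, 15), (Rae, 28, 28), (Rae, 28, 3), (Rae, 28, 34), (Rae, 3, 15), (Rae, 3, 28), (Rae, 3, 3), (Rae, 3, 34), (Rae, 34, 15), (Rae, 34, 28), (Rae, 34, 3), (Rae, 34, 34), (Sam, 17, 17), (Sam, 17, 37), (Sam, 37, 17), (Sam, 37, 37)}.
σ[aid > aid2]: keep tuples satisfying aid > aid2 → {(Rae, 15, 3), (Rae, 28, 15), (Rae, 28, 3), (Rae, 34, 15), (Rae, 34, 28), (Rae, 34, 3), (Sam, 37, 17)}
π[sname, aid, aid2]: project onto (sname, aid, aid2) → {(Rae, 15, 3), (Rae, 28, 15), (Rae, 28, 3), (Rae, 34, 15), (Rae, 34, 28), (Rae, 34, 3), (Sam, 37, 17)}

{(Rae, 15, 3), (Rae, 28, 15), (Rae, 28, 3), (Rae, 34, 15), (Rae, 34, 28), (Rae, 34, 3), (Sam, 37, 17)}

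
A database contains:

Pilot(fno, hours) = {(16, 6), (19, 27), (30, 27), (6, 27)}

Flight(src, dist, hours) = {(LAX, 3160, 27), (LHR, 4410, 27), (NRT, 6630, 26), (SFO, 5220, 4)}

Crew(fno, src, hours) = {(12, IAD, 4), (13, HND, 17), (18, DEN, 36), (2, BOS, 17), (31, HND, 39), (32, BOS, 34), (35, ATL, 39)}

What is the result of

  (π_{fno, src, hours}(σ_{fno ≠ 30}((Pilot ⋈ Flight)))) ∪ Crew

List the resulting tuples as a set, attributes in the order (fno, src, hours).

Joining Pilot and Flight on hours yields {(19, 27, LAX, 3160), (19, 27, LHR, 4410), (30, 27, LAX, 3160), (30, 27, LHR, 4410), (6, 27, LAX, 3160), (6, 27, LHR, 4410)}.
Selection fno ≠ 30: {(19, 27, LAX, 3160), (19, 27, LHR, 4410), (6, 27, LAX, 3160), (6, 27, LHR, 4410)}
Projecting to fno, src, hours: {(19, LAX, 27), (19, LHR, 27), (6, LAX, 27), (6, LHR, 27)}
Set union of the two operands is {(12, IAD, 4), (13, HND, 17), (18, DEN, 36), (19, LAX, 27), (19, LHR, 27), (2, BOS, 17), (31, HND, 39), (32, BOS, 34), (35, ATL, 39), (6, LAX, 27), (6, LHR, 27)}.

{(12, IAD, 4), (13, HND, 17), (18, DEN, 36), (19, LAX, 27), (19, LHR, 27), (2, BOS, 17), (31, HND, 39), (32, BOS, 34), (35, ATL, 39), (6, LAX, 27), (6, LHR, 27)}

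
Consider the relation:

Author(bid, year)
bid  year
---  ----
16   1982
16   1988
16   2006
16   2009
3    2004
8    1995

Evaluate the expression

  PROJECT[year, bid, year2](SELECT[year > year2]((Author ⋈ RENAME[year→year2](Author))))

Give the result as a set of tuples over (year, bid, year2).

ρ[year→year2]: schema becomes (bid, year2); tuples unchanged.
Author ⋈ RENAME[year→year2](Author) (natural join on bid): {(16, 1982, 1982), (16, 1982, 1988), (16, 1982, 2006), (16, 1982, 2009), (16, 1988, 1982), (16, 1988, 1988), (16, 1988, 2006), (16, 1988, 2009), (16, 2006, 1982), (16, 2006, 1988), (16, 2006, 2006), (16, 2006, 2009), (16, 2009, 1982), (16, 2009, 1988), (16, 2009, 2006), (16, 2009, 2009), (3, 2004, 2004), (8, 1995, 1995)}
Filtering on year > year2 leaves {(16, 1988, 1982), (16, 2006, 1982), (16, 2006, 1988), (16, 2009, 1982), (16, 2009, 1988), (16, 2009, 2006)}.
Keep only column(s) year, bid, year2: {(1988, 16, 1982), (2006, 16, 1982), (2006, 16, 1988), (2009, 16, 1982), (2009, 16, 1988), (2009, 16, 2006)}

{(1988, 16, 1982), (2006, 16, 1982), (2006, 16, 1988), (2009, 16, 1982), (2009, 16, 1988), (2009, 16, 2006)}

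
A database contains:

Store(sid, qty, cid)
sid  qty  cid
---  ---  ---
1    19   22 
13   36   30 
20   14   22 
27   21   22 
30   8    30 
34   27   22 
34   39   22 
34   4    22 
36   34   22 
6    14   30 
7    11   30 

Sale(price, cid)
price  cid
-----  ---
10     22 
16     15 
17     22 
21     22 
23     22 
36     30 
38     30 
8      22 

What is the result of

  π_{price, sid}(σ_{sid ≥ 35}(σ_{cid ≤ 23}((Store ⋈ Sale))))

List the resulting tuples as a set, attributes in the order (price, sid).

Natural join on cid: {(1, 19, 22, 10), (1, 19, 22, 17), (1, 19, 22, 21), (1, 19, 22, 23), (1, 19, 22, 8), (13, 36, 30, 36), (13, 36, 30, 38), (20, 14, 22, 10), (20, 14, 22, 17), (20, 14, 22, 21), (20, 14, 22, 23), (20, 14, 22, 8), (27, 21, 22, 10), (27, 21, 22, 17), (27, 21, 22, 21), (27, 21, 22, 23), (27, 21, 22, 8), (30, 8, 30, 36), (30, 8, 30, 38), (34, 27, 22, 10), (34, 27, 22, 17), (34, 27, 22, 21), (34, 27, 22, 23), (34, 27, 22, 8), (34, 39, 22, 10), (34, 39, 22, 17), (34, 39, 22, 21), (34, 39, 22, 23), (34, 39, 22, 8), (34, 4, 22, 10), (34, 4, 22, 17), (34, 4, 22, 21), (34, 4, 22, 23), (34, 4, 22, 8), (36, 34, 22, 10), (36, 34, 22, 17), (36, 34, 22, 21), (36, 34, 22, 23), (36, 34, 22, 8), (6, 14, 30, 36), (6, 14, 30, 38), (7, 11, 30, 36), (7, 11, 30, 38)}
Selection cid ≤ 23: {(1, 19, 22, 10), (1, 19, 22, 17), (1, 19, 22, 21), (1, 19, 22, 23), (1, 19, 22, 8), (20, 14, 22, 10), (20, 14, 22, 17), (20, 14, 22, 21), (20, 14, 22, 23), (20, 14, 22, 8), (27, 21, 22, 10), (27, 21, 22, 17), (27, 21, 22, 21), (27, 21, 22, 23), (27, 21, 22, 8), (34, 27, 22, 10), (34, 27, 22, 17), (34, 27, 22, 21), (34, 27, 22, 23), (34, 27, 22, 8), (34, 39, 22, 10), (34, 39, 22, 17), (34, 39, 22, 21), (34, 39, 22, 23), (34, 39, 22, 8), (34, 4, 22, 10), (34, 4, 22, 17), (34, 4, 22, 21), (34, 4, 22, 23), (34, 4, 22, 8), (36, 34, 22, 10), (36, 34, 22, 17), (36, 34, 22, 21), (36, 34, 22, 23), (36, 34, 22, 8)}
Selection sid ≥ 35: {(36, 34, 22, 10), (36, 34, 22, 17), (36, 34, 22, 21), (36, 34, 22, 23), (36, 34, 22, 8)}
Projecting to price, sid: {(10, 36), (17, 36), (21, 36), (23, 36), (8, 36)}

{(10, 36), (17, 36), (21, 36), (23, 36), (8, 36)}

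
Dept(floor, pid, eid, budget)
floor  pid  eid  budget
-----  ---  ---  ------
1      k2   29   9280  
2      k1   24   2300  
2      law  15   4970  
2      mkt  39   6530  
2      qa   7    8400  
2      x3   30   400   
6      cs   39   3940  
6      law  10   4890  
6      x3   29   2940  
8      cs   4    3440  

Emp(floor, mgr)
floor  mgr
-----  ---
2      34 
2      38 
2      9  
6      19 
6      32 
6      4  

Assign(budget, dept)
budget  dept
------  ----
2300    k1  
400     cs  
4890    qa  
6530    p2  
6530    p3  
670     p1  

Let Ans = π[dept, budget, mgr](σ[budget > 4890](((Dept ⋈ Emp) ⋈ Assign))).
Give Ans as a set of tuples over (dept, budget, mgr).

{(p2, 6530, 34), (p2, 6530, 38), (p2, 6530, 9), (p3, 6530, 34), (p3, 6530, 38), (p3, 6530, 9)}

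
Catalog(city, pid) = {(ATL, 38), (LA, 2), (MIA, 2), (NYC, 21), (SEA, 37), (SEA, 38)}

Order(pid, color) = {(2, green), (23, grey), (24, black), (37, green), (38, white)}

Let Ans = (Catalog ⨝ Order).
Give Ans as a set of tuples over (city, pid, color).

{(ATL, 38, white), (LA, 2, green), (MIA, 2, green), (SEA, 37, green), (SEA, 38, white)}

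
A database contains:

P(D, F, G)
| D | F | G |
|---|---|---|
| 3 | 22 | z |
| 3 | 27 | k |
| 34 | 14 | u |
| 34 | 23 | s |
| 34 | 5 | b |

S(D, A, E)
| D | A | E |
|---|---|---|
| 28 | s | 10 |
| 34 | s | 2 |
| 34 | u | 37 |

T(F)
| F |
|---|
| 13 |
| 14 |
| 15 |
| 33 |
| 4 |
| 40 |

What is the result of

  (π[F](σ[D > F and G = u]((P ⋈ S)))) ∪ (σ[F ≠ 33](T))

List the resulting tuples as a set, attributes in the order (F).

{13, 14, 15, 4, 40}

Natural join on D: {(34, 14, u, s, 2), (34, 14, u, u, 37), (34, 23, s, s, 2), (34, 23, s, u, 37), (34, 5, b, s, 2), (34, 5, b, u, 37)}
Filtering on D > F and G = u leaves {(34, 14, u, s, 2), (34, 14, u, u, 37)}.
π_{F} gives {14} (1 duplicate(s) eliminated).
Filtering on F ≠ 33 leaves {13, 14, 15, 4, 40}.
Union: {14} with {13, 14, 15, 4, 40} → {13, 14, 15, 4, 40}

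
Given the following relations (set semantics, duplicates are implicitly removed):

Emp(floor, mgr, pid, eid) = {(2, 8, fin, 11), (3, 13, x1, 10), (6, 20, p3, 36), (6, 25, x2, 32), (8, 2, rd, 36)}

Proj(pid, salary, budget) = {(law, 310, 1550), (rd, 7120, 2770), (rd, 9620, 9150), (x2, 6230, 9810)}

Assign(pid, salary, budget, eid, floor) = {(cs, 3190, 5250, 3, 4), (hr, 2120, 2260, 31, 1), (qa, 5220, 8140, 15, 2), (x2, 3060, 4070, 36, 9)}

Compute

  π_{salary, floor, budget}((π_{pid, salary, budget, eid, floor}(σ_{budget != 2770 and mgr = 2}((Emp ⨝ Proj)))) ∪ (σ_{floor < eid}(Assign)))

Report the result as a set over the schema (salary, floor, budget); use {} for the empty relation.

{(2120, 1, 2260), (3060, 9, 4070), (5220, 2, 8140), (9620, 8, 9150)}

Joining Emp and Proj on pid yields {(6, 25, x2, 32, 6230, 9810), (8, 2, rd, 36, 7120, 2770), (8, 2, rd, 36, 9620, 9150)}.
Selection budget != 2770 and mgr = 2: {(8, 2, rd, 36, 9620, 9150)}
π_{pid, salary, budget, eid, floor} gives {(rd, 9620, 9150, 36, 8)}.
Selection floor < eid: {(hr, 2120, 2260, 31, 1), (qa, 5220, 8140, 15, 2), (x2, 3060, 4070, 36, 9)}
Set union of the two operands is {(hr, 2120, 2260, 31, 1), (qa, 5220, 8140, 15, 2), (rd, 9620, 9150, 36, 8), (x2, 3060, 4070, 36, 9)}.
π_{salary, floor, budget} gives {(2120, 1, 2260), (3060, 9, 4070), (5220, 2, 8140), (9620, 8, 9150)}.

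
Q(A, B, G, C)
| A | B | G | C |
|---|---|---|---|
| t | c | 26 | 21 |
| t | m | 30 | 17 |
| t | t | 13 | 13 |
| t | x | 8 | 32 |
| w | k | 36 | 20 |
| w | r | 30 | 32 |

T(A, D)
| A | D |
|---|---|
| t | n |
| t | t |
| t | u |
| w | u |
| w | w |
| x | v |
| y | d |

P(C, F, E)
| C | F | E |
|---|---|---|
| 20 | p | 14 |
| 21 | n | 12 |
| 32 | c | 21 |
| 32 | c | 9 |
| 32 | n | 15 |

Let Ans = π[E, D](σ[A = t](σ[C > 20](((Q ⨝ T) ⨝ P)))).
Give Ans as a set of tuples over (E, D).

{(12, n), (12, t), (12, u), (15, n), (15, t), (15, u), (21, n), (21, t), (21, u), (9, n), (9, t), (9, u)}

Q ⋈ T (natural join on A): {(t, c, 26, 21, n), (t, c, 26, 21, t), (t, c, 26, 21, u), (t, m, 30, 17, n), (t, m, 30, 17, t), (t, m, 30, 17, u), (t, t, 13, 13, n), (t, t, 13, 13, t), (t, t, 13, 13, u), (t, x, 8, 32, n), (t, x, 8, 32, t), (t, x, 8, 32, u), (w, k, 36, 20, u), (w, k, 36, 20, w), (w, r, 30, 32, u), (w, r, 30, 32, w)}
(Q ⨝ T) ⋈ P (natural join on C): {(t, c, 26, 21, n, n, 12), (t, c, 26, 21, t, n, 12), (t, c, 26, 21, u, n, 12), (t, x, 8, 32, n, c, 21), (t, x, 8, 32, n, c, 9), (t, x, 8, 32, n, n, 15), (t, x, 8, 32, t, c, 21), (t, x, 8, 32, t, c, 9), (t, x, 8, 32, t, n, 15), (t, x, 8, 32, u, c, 21), (t, x, 8, 32, u, c, 9), (t, x, 8, 32, u, n, 15), (w, k, 36, 20, u, p, 14), (w, k, 36, 20, w, p, 14), (w, r, 30, 32, u, c, 21), (w, r, 30, 32, u, c, 9), (w, r, 30, 32, u, n, 15), (w, r, 30, 32, w, c, 21), (w, r, 30, 32, w, c, 9), (w, r, 30, 32, w, n, 15)}
σ[C > 20]: keep tuples satisfying C > 20 → {(t, c, 26, 21, n, n, 12), (t, c, 26, 21, t, n, 12), (t, c, 26, 21, u, n, 12), (t, x, 8, 32, n, c, 21), (t, x, 8, 32, n, c, 9), (t, x, 8, 32, n, n, 15), (t, x, 8, 32, t, c, 21), (t, x, 8, 32, t, c, 9), (t, x, 8, 32, t, n, 15), (t, x, 8, 32, u, c, 21), (t, x, 8, 32, u, c, 9), (t, x, 8, 32, u, n, 15), (w, r, 30, 32, u, c, 21), (w, r, 30, 32, u, c, 9), (w, r, 30, 32, u, n, 15), (w, r, 30, 32, w, c, 21), (w, r, 30, 32, w, c, 9), (w, r, 30, 32, w, n, 15)}
σ[A = t]: keep tuples satisfying A = t → {(t, c, 26, 21, n, n, 12), (t, c, 26, 21, t, n, 12), (t, c, 26, 21, u, n, 12), (t, x, 8, 32, n, c, 21), (t, x, 8, 32, n, c, 9), (t, x, 8, 32, n, n, 15), (t, x, 8, 32, t, c, 21), (t, x, 8, 32, t, c, 9), (t, x, 8, 32, t, n, 15), (t, x, 8, 32, u, c, 21), (t, x, 8, 32, u, c, 9), (t, x, 8, 32, u, n, 15)}
π_{E, D} gives {(12, n), (12, t), (12, u), (15, n), (15, t), (15, u), (21, n), (21, t), (21, u), (9, n), (9, t), (9, u)}.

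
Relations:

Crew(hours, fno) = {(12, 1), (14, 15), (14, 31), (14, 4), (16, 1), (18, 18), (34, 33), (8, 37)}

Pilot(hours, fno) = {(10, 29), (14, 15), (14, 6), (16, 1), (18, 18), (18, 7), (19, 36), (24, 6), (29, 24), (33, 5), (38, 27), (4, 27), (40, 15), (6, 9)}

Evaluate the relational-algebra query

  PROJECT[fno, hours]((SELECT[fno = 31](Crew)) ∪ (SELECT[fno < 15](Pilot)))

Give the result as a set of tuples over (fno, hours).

Filtering on fno = 31 leaves {(14, 31)}.
Filtering on fno < 15 leaves {(14, 6), (16, 1), (18, 7), (24, 6), (33, 5), (6, 9)}.
Union: {(14, 31)} with {(14, 6), (16, 1), (18, 7), (24, 6), (33, 5), (6, 9)} → {(14, 31), (14, 6), (16, 1), (18, 7), (24, 6), (33, 5), (6, 9)}
π_{fno, hours} gives {(1, 16), (31, 14), (5, 33), (6, 14), (6, 24), (7, 18), (9, 6)}.

{(1, 16), (31, 14), (5, 33), (6, 14), (6, 24), (7, 18), (9, 6)}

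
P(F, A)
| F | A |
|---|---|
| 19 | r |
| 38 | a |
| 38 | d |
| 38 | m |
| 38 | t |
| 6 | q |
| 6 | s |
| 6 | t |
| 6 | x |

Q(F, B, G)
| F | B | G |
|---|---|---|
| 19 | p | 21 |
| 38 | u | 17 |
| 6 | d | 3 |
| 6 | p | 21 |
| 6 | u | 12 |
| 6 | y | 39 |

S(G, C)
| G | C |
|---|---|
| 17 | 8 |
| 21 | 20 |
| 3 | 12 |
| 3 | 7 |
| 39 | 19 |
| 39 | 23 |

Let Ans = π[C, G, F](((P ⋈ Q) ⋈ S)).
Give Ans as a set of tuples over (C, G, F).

{(12, 3, 6), (19, 39, 6), (20, 21, 19), (20, 21, 6), (23, 39, 6), (7, 3, 6), (8, 17, 38)}

Joining P and Q on F yields {(19, r, p, 21), (38, a, u, 17), (38, d, u, 17), (38, m, u, 17), (38, t, u, 17), (6, q, d, 3), (6, q, p, 21), (6, q, u, 12), (6, q, y, 39), (6, s, d, 3), (6, s, p, 21), (6, s, u, 12), (6, s, y, 39), (6, t, d, 3), (6, t, p, 21), (6, t, u, 12), (6, t, y, 39), (6, x, d, 3), (6, x, p, 21), (6, x, u, 12), (6, x, y, 39)}.
Joining (P ⋈ Q) and S on G yields {(19, r, p, 21, 20), (38, a, u, 17, 8), (38, d, u, 17, 8), (38, m, u, 17, 8), (38, t, u, 17, 8), (6, q, d, 3, 12), (6, q, d, 3, 7), (6, q, p, 21, 20), (6, q, y, 39, 19), (6, q, y, 39, 23), (6, s, d, 3, 12), (6, s, d, 3, 7), (6, s, p, 21, 20), (6, s, y, 39, 19), (6, s, y, 39, 23), (6, t, d, 3, 12), (6, t, d, 3, 7), (6, t, p, 21, 20), (6, t, y, 39, 19), (6, t, y, 39, 23), (6, x, d, 3, 12), (6, x, d, 3, 7), (6, x, p, 21, 20), (6, x, y, 39, 19), (6, x, y, 39, 23)}.
π_{C, G, F} gives {(12, 3, 6), (19, 39, 6), (20, 21, 19), (20, 21, 6), (23, 39, 6), (7, 3, 6), (8, 17, 38)} (18 duplicate(s) eliminated).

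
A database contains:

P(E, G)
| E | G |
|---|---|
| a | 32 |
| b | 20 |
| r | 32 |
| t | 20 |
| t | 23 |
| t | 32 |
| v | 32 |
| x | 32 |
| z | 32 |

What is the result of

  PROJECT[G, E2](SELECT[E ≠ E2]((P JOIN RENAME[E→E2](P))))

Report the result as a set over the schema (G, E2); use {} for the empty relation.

{(20, b), (20, t), (32, a), (32, r), (32, t), (32, v), (32, x), (32, z)}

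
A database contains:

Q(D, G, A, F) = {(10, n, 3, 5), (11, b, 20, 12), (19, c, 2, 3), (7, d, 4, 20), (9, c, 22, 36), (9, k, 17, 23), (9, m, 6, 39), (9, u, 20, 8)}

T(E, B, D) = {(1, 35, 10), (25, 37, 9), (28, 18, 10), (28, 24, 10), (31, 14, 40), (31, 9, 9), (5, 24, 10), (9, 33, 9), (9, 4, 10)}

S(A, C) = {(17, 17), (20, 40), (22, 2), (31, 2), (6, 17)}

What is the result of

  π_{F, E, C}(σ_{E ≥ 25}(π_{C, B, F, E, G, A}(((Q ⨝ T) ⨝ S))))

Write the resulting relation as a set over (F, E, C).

Natural join on D: {(10, n, 3, 5, 1, 35), (10, n, 3, 5, 28, 18), (10, n, 3, 5, 28, 24), (10, n, 3, 5, 5, 24), (10, n, 3, 5, 9, 4), (9, c, 22, 36, 25, 37), (9, c, 22, 36, 31, 9), (9, c, 22, 36, 9, 33), (9, k, 17, 23, 25, 37), (9, k, 17, 23, 31, 9), (9, k, 17, 23, 9, 33), (9, m, 6, 39, 25, 37), (9, m, 6, 39, 31, 9), (9, m, 6, 39, 9, 33), (9, u, 20, 8, 25, 37), (9, u, 20, 8, 31, 9), (9, u, 20, 8, 9, 33)}
Natural join on A: {(9, c, 22, 36, 25, 37, 2), (9, c, 22, 36, 31, 9, 2), (9, c, 22, 36, 9, 33, 2), (9, k, 17, 23, 25, 37, 17), (9, k, 17, 23, 31, 9, 17), (9, k, 17, 23, 9, 33, 17), (9, m, 6, 39, 25, 37, 17), (9, m, 6, 39, 31, 9, 17), (9, m, 6, 39, 9, 33, 17), (9, u, 20, 8, 25, 37, 40), (9, u, 20, 8, 31, 9, 40), (9, u, 20, 8, 9, 33, 40)}
π_{C, B, F, E, G, A} gives {(17, 33, 23, 9, k, 17), (17, 33, 39, 9, m, 6), (17, 37, 23, 25, k, 17), (17, 37, 39, 25, m, 6), (17, 9, 23, 31, k, 17), (17, 9, 39, 31, m, 6), (2, 33, 36, 9, c, 22), (2, 37, 36, 25, c, 22), (2, 9, 36, 31, c, 22), (40, 33, 8, 9, u, 20), (40, 37, 8, 25, u, 20), (40, 9, 8, 31, u, 20)}.
Apply σ_{E ≥ 25}; surviving tuples: {(17, 37, 23, 25, k, 17), (17, 37, 39, 25, m, 6), (17, 9, 23, 31, k, 17), (17, 9, 39, 31, m, 6), (2, 37, 36, 25, c, 22), (2, 9, 36, 31, c, 22), (40, 37, 8, 25, u, 20), (40, 9, 8, 31, u, 20)}
π_{F, E, C} gives {(23, 25, 17), (23, 31, 17), (36, 25, 2), (36, 31, 2), (39, 25, 17), (39, 31, 17), (8, 25, 40), (8, 31, 40)}.

{(23, 25, 17), (23, 31, 17), (36, 25, 2), (36, 31, 2), (39, 25, 17), (39, 31, 17), (8, 25, 40), (8, 31, 40)}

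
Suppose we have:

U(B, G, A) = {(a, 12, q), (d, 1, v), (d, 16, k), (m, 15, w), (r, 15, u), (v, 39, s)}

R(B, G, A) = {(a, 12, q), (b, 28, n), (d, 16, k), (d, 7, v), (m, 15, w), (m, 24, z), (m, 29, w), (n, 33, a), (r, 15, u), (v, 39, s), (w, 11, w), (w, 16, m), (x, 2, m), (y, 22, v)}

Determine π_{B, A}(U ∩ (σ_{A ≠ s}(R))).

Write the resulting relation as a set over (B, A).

{(a, q), (d, k), (m, w), (r, u)}

Filtering on A ≠ s leaves {(a, 12, q), (b, 28, n), (d, 16, k), (d, 7, v), (m, 15, w), (m, 24, z), (m, 29, w), (n, 33, a), (r, 15, u), (w, 11, w), (w, 16, m), (x, 2, m), (y, 22, v)}.
Intersection: {(a, 12, q), (d, 1, v), (d, 16, k), (m, 15, w), (r, 15, u), (v, 39, s)} with {(a, 12, q), (b, 28, n), (d, 16, k), (d, 7, v), (m, 15, w), (m, 24, z), (m, 29, w), (n, 33, a), (r, 15, u), (w, 11, w), (w, 16, m), (x, 2, m), (y, 22, v)} → {(a, 12, q), (d, 16, k), (m, 15, w), (r, 15, u)}
Keep only column(s) B, A: {(a, q), (d, k), (m, w), (r, u)}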